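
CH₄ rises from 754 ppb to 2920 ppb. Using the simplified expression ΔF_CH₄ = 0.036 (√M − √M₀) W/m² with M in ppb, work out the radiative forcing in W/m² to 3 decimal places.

ΔF = 0.957 W/m²

CH₄: 0.036 × (√2920 − √754) = 0.036 × (54.0370 − 27.4591) = 0.036 × 26.5779 = 0.9568 W/m².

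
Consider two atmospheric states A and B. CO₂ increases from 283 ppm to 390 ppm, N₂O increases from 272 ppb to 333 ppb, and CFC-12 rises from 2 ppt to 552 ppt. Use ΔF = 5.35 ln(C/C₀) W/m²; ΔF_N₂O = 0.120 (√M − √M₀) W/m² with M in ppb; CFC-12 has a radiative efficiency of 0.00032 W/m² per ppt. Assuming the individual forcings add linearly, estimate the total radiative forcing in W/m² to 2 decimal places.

ΔF = 2.10 W/m²

CO₂: 5.35 × ln(390/283) = 5.35 × ln(1.37809) = 5.35 × 0.32070 = 1.7157 W/m².
N₂O: 0.120 × (√333 − √272) = 0.120 × (18.2483 − 16.4924) = 0.120 × 1.7559 = 0.2107 W/m².
CFC-12: ΔF = 0.00032 × (552 − 2) = 0.00032 × 550 = 0.1760 W/m².
Total ΔF = 1.7157 + 0.2107 + 0.1760 = 2.1024 W/m².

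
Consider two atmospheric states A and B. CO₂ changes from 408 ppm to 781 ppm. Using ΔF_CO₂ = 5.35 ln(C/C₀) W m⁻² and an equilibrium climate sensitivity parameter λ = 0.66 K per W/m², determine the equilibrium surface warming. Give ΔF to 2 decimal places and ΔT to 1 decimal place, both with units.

CO₂: 5.35 × ln(781/408) = 5.35 × ln(1.91422) = 5.35 × 0.64931 = 3.4738 W/m².
ΔT = λ ΔF = 0.66 × 3.47 = 2.2902 K.

ΔF = 3.47 W/m²; ΔT = 2.3 K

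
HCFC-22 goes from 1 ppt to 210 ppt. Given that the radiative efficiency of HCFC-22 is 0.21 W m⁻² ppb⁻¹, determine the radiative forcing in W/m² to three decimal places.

ΔF = 0.044 W/m²

HCFC-22: Δ = 210 − 1 = 209 ppt = 0.209 ppb; ΔF = 0.21 × 0.209 = 0.0439 W/m².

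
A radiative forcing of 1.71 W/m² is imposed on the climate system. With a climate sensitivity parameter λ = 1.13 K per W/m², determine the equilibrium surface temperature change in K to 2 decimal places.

ΔT = 1.93 K

ΔT = λ ΔF = 1.13 × 1.71 = 1.9323 K.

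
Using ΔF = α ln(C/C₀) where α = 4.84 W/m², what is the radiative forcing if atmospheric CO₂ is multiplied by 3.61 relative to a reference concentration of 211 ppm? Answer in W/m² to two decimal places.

ΔF = 6.21 W/m²

Because the forcing depends only on the ratio C/C₀, the initial concentration does not enter.
ΔF = 4.84 × ln(3.61) = 4.84 × 1.28371 = 6.2132 W/m².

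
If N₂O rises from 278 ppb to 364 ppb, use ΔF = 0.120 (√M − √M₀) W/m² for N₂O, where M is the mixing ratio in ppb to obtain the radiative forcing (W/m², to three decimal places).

ΔF = 0.289 W/m²

N₂O: 0.120 × (√364 − √278) = 0.120 × (19.0788 − 16.6733) = 0.120 × 2.4055 = 0.2887 W/m².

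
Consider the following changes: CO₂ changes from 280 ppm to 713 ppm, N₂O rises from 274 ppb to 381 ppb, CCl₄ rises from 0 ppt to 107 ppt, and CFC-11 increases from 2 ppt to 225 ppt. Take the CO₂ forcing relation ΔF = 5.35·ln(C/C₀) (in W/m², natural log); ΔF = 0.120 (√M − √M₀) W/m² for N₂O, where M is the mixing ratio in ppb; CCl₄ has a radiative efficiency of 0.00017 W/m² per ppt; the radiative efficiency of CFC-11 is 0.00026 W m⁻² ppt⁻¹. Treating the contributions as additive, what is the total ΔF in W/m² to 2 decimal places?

CO₂: 5.35 × ln(713/280) = 5.35 × ln(2.54643) = 5.35 × 0.93469 = 5.0006 W/m².
N₂O: 0.120 × (√381 − √274) = 0.120 × (19.5192 − 16.5529) = 0.120 × 2.9663 = 0.3560 W/m².
CCl₄: ΔF = 0.00017 × (107 − 0) = 0.00017 × 107 = 0.0182 W/m².
CFC-11: ΔF = 0.00026 × (225 − 2) = 0.00026 × 223 = 0.0580 W/m².
Total ΔF = 5.0006 + 0.3560 + 0.0182 + 0.0580 = 5.4328 W/m².

ΔF = 5.43 W/m²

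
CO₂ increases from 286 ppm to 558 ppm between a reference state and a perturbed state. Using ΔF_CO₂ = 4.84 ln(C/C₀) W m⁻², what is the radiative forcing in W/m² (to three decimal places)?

ΔF = 3.235 W/m²

CO₂: 4.84 × ln(558/286) = 4.84 × ln(1.95105) = 4.84 × 0.66837 = 3.2349 W/m².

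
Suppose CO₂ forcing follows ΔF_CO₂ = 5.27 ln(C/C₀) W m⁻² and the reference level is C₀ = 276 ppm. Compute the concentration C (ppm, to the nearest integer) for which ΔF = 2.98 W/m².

C ≈ 486 ppm

Set 5.27 ln(C/276) = 2.98, so ln(C/276) = 2.98/5.27 = 0.56546.
Then C/276 = e^0.56546 = 1.76026, giving C = 276 × 1.76026 = 485.83 ppm.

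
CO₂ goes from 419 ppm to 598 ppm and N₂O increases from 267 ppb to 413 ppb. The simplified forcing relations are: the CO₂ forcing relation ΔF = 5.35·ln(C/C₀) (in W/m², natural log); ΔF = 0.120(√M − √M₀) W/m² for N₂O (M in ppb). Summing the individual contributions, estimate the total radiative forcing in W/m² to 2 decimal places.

ΔF = 2.38 W/m²

CO₂: 5.35 × ln(598/419) = 5.35 × ln(1.42721) = 5.35 × 0.35572 = 1.9031 W/m².
N₂O: 0.120 × (√413 − √267) = 0.120 × (20.3224 − 16.3401) = 0.120 × 3.9823 = 0.4779 W/m².
Total ΔF = 1.9031 + 0.4779 = 2.3810 W/m².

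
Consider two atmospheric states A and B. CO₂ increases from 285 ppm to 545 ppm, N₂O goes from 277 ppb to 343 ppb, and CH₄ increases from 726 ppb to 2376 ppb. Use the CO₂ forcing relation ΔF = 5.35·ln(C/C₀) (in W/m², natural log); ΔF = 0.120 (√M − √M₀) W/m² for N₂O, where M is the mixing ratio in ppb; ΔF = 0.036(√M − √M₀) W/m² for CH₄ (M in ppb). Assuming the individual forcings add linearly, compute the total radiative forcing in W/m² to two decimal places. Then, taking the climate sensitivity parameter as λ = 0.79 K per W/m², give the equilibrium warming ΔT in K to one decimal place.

ΔF = 4.48 W/m²; ΔT = 3.5 K

CO₂: 5.35 × ln(545/285) = 5.35 × ln(1.91228) = 5.35 × 0.64830 = 3.4684 W/m².
N₂O: 0.120 × (√343 − √277) = 0.120 × (18.5203 − 16.6433) = 0.120 × 1.8770 = 0.2252 W/m².
CH₄: 0.036 × (√2376 − √726) = 0.036 × (48.7442 − 26.9444) = 0.036 × 21.7998 = 0.7848 W/m².
Total ΔF = 3.4684 + 0.2252 + 0.7848 = 4.4784 W/m².
ΔT = λ ΔF = 0.79 × 4.48 = 3.5392 K.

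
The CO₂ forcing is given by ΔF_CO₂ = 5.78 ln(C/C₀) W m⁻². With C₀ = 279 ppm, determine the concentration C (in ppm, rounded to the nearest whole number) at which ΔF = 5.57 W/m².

Set 5.78 ln(C/279) = 5.57, so ln(C/279) = 5.57/5.78 = 0.96367.
Then C/279 = e^0.96367 = 2.62130, giving C = 279 × 2.62130 = 731.34 ppm.

C ≈ 731 ppm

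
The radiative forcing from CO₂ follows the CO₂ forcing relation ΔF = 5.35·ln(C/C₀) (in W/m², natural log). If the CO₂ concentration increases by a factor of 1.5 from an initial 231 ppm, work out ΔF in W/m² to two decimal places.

ΔF = 2.17 W/m²

Because the forcing depends only on the ratio C/C₀, the initial concentration does not enter.
ΔF = 5.35 × ln(1.5) = 5.35 × 0.40547 = 2.1693 W/m².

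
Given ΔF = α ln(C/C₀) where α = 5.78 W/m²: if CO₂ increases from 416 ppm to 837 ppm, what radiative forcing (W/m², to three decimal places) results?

CO₂: 5.78 × ln(837/416) = 5.78 × ln(2.01202) = 5.78 × 0.69914 = 4.0410 W/m².

ΔF = 4.041 W/m²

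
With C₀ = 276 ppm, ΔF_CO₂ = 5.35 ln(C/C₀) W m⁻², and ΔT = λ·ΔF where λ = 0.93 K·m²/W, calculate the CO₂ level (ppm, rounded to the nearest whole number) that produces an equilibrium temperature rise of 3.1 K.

C ≈ 515 ppm

Required forcing: ΔF = ΔT/λ = 3.1/0.93 = 3.3333 W/m².
Then ln(C/276) = ΔF/5.35 = 3.3333/5.35 = 0.62305.
So C = 276 × e^0.62305 = 276 × 1.86461 = 514.63 ppm.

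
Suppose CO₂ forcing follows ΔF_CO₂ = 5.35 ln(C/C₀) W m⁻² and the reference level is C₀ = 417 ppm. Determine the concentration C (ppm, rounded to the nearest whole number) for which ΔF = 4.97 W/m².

Set 5.35 ln(C/417) = 4.97, so ln(C/417) = 4.97/5.35 = 0.92897.
Then C/417 = e^0.92897 = 2.53190, giving C = 417 × 2.53190 = 1055.80 ppm.

C ≈ 1056 ppm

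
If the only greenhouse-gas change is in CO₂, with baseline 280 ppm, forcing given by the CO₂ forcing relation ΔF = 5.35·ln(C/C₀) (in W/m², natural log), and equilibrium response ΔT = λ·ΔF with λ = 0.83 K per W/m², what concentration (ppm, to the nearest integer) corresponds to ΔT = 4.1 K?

Required forcing: ΔF = ΔT/λ = 4.1/0.83 = 4.9398 W/m².
Then ln(C/280) = ΔF/5.35 = 4.9398/5.35 = 0.92333.
So C = 280 × e^0.92333 = 280 × 2.51766 = 704.94 ppm.

C ≈ 705 ppm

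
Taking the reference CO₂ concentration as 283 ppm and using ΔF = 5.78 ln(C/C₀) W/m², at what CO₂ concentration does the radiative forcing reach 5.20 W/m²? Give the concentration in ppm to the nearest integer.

C ≈ 696 ppm

Set 5.78 ln(C/283) = 5.20, so ln(C/283) = 5.20/5.78 = 0.89965.
Then C/283 = e^0.89965 = 2.45874, giving C = 283 × 2.45874 = 695.82 ppm.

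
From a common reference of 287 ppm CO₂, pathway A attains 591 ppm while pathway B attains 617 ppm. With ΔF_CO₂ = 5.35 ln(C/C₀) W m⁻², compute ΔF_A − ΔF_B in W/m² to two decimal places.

ΔF_A = 5.35 ln(591/287) = 5.35 × 0.72233 = 3.8645 W/m².
ΔF_B = 5.35 ln(617/287) = 5.35 × 0.76539 = 4.0948 W/m².
Difference: 3.8645 − 4.0948 = -0.2303 W/m².
(Equivalently, ΔF_A − ΔF_B = 5.35 ln(591/617) = 5.35 × -0.04305 = -0.2303 W/m².)

ΔF_A − ΔF_B = -0.23 W/m²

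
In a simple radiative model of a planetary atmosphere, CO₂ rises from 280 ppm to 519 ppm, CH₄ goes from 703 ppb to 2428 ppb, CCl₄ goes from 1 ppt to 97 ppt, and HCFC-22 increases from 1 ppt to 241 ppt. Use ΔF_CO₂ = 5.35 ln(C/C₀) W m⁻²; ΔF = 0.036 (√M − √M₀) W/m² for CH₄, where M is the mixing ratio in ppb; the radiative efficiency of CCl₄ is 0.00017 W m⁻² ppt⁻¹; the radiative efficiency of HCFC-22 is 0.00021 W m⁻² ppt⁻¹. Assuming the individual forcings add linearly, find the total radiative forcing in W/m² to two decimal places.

CO₂: 5.35 × ln(519/280) = 5.35 × ln(1.85357) = 5.35 × 0.61711 = 3.3015 W/m².
CH₄: 0.036 × (√2428 − √703) = 0.036 × (49.2747 − 26.5141) = 0.036 × 22.7606 = 0.8194 W/m².
CCl₄: ΔF = 0.00017 × (97 − 1) = 0.00017 × 96 = 0.0163 W/m².
HCFC-22: ΔF = 0.00021 × (241 − 1) = 0.00021 × 240 = 0.0504 W/m².
Total ΔF = 3.3015 + 0.8194 + 0.0163 + 0.0504 = 4.1876 W/m².

ΔF = 4.19 W/m²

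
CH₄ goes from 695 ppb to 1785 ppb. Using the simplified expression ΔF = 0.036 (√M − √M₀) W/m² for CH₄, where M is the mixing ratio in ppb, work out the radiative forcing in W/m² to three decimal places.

CH₄: 0.036 × (√1785 − √695) = 0.036 × (42.2493 − 26.3629) = 0.036 × 15.8864 = 0.5719 W/m².

ΔF = 0.572 W/m²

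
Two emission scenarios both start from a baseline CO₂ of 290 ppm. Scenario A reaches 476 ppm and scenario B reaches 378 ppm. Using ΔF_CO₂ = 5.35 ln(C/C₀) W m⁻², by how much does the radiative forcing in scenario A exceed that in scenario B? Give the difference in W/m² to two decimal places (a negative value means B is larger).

ΔF_A − ΔF_B = 1.23 W/m²

ΔF_A = 5.35 ln(476/290) = 5.35 × 0.49554 = 2.6511 W/m².
ΔF_B = 5.35 ln(378/290) = 5.35 × 0.26501 = 1.4178 W/m².
Difference: 2.6511 − 1.4178 = 1.2333 W/m².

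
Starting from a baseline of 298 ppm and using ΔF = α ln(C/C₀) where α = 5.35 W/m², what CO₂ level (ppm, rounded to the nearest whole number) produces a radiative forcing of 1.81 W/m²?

Set 5.35 ln(C/298) = 1.81, so ln(C/298) = 1.81/5.35 = 0.33832.
Then C/298 = e^0.33832 = 1.40259, giving C = 298 × 1.40259 = 417.97 ppm.

C ≈ 418 ppm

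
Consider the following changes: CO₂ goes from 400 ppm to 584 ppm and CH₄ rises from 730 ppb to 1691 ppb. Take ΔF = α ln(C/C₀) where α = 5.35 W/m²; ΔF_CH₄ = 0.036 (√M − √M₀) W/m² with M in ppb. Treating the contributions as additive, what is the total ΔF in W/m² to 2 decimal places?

CO₂: 5.35 × ln(584/400) = 5.35 × ln(1.46000) = 5.35 × 0.37844 = 2.0247 W/m².
CH₄: 0.036 × (√1691 − √730) = 0.036 × (41.1218 − 27.0185) = 0.036 × 14.1033 = 0.5077 W/m².
Total ΔF = 2.0247 + 0.5077 = 2.5324 W/m².

ΔF = 2.53 W/m²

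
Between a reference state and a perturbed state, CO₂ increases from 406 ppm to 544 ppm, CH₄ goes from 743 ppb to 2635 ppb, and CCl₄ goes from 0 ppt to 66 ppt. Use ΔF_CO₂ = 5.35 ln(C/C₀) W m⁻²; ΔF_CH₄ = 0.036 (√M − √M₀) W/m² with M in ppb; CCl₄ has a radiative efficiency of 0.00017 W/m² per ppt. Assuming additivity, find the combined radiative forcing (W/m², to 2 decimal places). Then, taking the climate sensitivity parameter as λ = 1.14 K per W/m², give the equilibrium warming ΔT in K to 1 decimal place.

ΔF = 2.44 W/m²; ΔT = 2.8 K

CO₂: 5.35 × ln(544/406) = 5.35 × ln(1.33990) = 5.35 × 0.29259 = 1.5654 W/m².
CH₄: 0.036 × (√2635 − √743) = 0.036 × (51.3323 − 27.2580) = 0.036 × 24.0743 = 0.8667 W/m².
CCl₄: ΔF = 0.00017 × (66 − 0) = 0.00017 × 66 = 0.0112 W/m².
Total ΔF = 1.5654 + 0.8667 + 0.0112 = 2.4433 W/m².
ΔT = λ ΔF = 1.14 × 2.44 = 2.7816 K.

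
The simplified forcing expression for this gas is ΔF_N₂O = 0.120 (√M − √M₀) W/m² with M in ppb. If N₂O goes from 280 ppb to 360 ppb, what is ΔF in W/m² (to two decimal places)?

ΔF = 0.27 W/m²

N₂O: 0.120 × (√360 − √280) = 0.120 × (18.9737 − 16.7332) = 0.120 × 2.2405 = 0.2689 W/m².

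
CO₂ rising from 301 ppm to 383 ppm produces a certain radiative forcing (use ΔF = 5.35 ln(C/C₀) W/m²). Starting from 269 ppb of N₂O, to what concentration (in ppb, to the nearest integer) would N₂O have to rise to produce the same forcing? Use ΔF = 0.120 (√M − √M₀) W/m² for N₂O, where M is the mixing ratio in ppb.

CO₂ forcing: 5.35 × ln(383/301) = 5.35 × 0.240925 = 1.28895 W/m².
Set 0.120(√M − √269) = 1.28895: √M = 1.28895/0.120 + √269 = 10.7413 + 16.4012 = 27.1425.
M = (27.1425)² = 736.72 ppb.

M ≈ 737 ppb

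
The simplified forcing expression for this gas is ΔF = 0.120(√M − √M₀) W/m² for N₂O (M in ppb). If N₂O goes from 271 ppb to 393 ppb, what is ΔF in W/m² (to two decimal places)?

ΔF = 0.40 W/m²

N₂O: 0.120 × (√393 − √271) = 0.120 × (19.8242 − 16.4621) = 0.120 × 3.3621 = 0.4035 W/m².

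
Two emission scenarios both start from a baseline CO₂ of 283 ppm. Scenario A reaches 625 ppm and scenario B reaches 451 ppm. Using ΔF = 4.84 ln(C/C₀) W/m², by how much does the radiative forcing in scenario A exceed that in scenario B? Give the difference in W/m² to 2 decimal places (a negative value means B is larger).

ΔF_A − ΔF_B = 1.58 W/m²

ΔF_A = 4.84 ln(625/283) = 4.84 × 0.79230 = 3.8347 W/m².
ΔF_B = 4.84 ln(451/283) = 4.84 × 0.46602 = 2.2555 W/m².
Difference: 3.8347 − 2.2555 = 1.5792 W/m².
(Equivalently, ΔF_A − ΔF_B = 4.84 ln(625/451) = 4.84 × 0.32628 = 1.5792 W/m².)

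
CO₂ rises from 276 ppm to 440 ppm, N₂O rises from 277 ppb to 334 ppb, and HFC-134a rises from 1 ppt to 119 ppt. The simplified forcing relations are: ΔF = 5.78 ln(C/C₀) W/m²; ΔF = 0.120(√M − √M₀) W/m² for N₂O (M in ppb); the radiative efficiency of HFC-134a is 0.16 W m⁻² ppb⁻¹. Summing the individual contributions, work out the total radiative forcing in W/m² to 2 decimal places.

CO₂: 5.78 × ln(440/276) = 5.78 × ln(1.59420) = 5.78 × 0.46637 = 2.6956 W/m².
N₂O: 0.120 × (√334 − √277) = 0.120 × (18.2757 − 16.6433) = 0.120 × 1.6324 = 0.1959 W/m².
HFC-134a: Δ = 119 − 1 = 118 ppt = 0.118 ppb; ΔF = 0.16 × 0.118 = 0.0189 W/m².
Total ΔF = 2.6956 + 0.1959 + 0.0189 = 2.9104 W/m².

ΔF = 2.91 W/m²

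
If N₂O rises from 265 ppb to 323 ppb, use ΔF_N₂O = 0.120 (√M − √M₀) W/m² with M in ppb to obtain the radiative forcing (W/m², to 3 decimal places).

N₂O: 0.120 × (√323 − √265) = 0.120 × (17.9722 − 16.2788) = 0.120 × 1.6934 = 0.2032 W/m².

ΔF = 0.203 W/m²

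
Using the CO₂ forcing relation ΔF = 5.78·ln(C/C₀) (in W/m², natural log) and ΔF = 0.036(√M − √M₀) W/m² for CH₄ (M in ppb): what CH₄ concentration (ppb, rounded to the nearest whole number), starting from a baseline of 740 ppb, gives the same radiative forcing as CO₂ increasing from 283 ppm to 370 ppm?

M ≈ 4934 ppb

CO₂ forcing: 5.78 × ln(370/283) = 5.78 × 0.268056 = 1.54936 W/m².
Set 0.036(√M − √740) = 1.54936: √M = 1.54936/0.036 + √740 = 43.0378 + 27.2029 = 70.2407.
M = (70.2407)² = 4933.76 ppb.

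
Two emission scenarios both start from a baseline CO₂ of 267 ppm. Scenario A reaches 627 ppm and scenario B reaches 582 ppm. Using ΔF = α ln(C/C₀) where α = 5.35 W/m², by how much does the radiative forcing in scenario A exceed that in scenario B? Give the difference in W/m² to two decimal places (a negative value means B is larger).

ΔF_A = 5.35 ln(627/267) = 5.35 × 0.85370 = 4.5673 W/m².
ΔF_B = 5.35 ln(582/267) = 5.35 × 0.77922 = 4.1688 W/m².
Difference: 4.5673 − 4.1688 = 0.3985 W/m².
(Equivalently, ΔF_A − ΔF_B = 5.35 ln(627/582) = 5.35 × 0.07448 = 0.3985 W/m².)

ΔF_A − ΔF_B = 0.40 W/m²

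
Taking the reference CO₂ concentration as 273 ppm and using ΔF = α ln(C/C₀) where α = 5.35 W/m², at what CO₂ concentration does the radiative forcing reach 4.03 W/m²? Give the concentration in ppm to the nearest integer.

Set 5.35 ln(C/273) = 4.03, so ln(C/273) = 4.03/5.35 = 0.75327.
Then C/273 = e^0.75327 = 2.12393, giving C = 273 × 2.12393 = 579.83 ppm.

C ≈ 580 ppm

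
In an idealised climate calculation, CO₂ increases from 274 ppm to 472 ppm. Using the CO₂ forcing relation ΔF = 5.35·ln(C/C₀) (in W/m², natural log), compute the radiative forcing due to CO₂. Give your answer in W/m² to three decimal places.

CO₂ absorption bands are partially saturated, so forcing scales with the logarithm of the concentration ratio.
CO₂: 5.35 × ln(472/274) = 5.35 × ln(1.72263) = 5.35 × 0.54385 = 2.9096 W/m².

ΔF = 2.910 W/m²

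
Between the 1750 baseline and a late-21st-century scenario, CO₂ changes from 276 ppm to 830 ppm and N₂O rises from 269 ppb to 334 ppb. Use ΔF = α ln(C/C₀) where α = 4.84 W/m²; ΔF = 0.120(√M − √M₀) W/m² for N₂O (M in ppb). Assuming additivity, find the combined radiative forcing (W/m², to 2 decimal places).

CO₂: 4.84 × ln(830/276) = 4.84 × ln(3.00725) = 4.84 × 1.10103 = 5.3290 W/m².
N₂O: 0.120 × (√334 − √269) = 0.120 × (18.2757 − 16.4012) = 0.120 × 1.8745 = 0.2249 W/m².
Total ΔF = 5.3290 + 0.2249 = 5.5539 W/m².

ΔF = 5.55 W/m²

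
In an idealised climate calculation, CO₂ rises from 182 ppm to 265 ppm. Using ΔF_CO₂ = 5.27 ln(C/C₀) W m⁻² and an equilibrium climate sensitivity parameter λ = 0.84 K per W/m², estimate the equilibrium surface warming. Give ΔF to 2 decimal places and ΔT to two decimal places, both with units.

ΔF = 1.98 W/m²; ΔT = 1.66 K

CO₂: 5.27 × ln(265/182) = 5.27 × ln(1.45604) = 5.27 × 0.37572 = 1.9800 W/m².
ΔT = λ ΔF = 0.84 × 1.98 = 1.6632 K.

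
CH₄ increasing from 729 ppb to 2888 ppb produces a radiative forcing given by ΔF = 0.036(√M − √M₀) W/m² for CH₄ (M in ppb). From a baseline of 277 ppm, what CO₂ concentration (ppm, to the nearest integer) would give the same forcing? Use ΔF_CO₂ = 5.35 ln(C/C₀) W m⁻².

CH₄ forcing: 0.036 × (√2888 − √729) = 0.036 × (53.7401 − 27.0000) = 0.036 × 26.7401 = 0.96264 W/m².
Set 5.35 ln(C/277) = 0.96264: ln(C/277) = 0.96264/5.35 = 0.17993, so C = 277 × e^0.17993 = 277 × 1.19713 = 331.61 ppm.

C ≈ 332 ppm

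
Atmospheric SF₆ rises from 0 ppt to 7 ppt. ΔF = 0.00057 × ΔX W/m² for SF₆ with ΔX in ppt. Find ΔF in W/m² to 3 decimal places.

ΔF = 0.004 W/m²

SF₆: ΔF = 0.00057 × (7 − 0) = 0.00057 × 7 = 0.0040 W/m².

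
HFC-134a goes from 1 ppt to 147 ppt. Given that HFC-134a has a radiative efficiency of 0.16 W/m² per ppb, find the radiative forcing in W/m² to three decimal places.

ΔF = 0.023 W/m²

HFC-134a: Δ = 147 − 1 = 146 ppt = 0.146 ppb; ΔF = 0.16 × 0.146 = 0.0234 W/m².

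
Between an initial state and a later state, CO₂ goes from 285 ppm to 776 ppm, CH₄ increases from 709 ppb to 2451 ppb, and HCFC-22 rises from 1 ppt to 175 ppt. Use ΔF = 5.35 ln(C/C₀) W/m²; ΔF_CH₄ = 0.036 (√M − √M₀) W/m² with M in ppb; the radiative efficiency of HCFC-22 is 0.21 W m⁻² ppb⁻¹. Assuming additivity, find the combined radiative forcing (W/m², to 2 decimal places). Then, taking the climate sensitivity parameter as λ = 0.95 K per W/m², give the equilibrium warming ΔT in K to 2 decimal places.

CO₂: 5.35 × ln(776/285) = 5.35 × ln(2.72281) = 5.35 × 1.00166 = 5.3589 W/m².
CH₄: 0.036 × (√2451 − √709) = 0.036 × (49.5076 − 26.6271) = 0.036 × 22.8805 = 0.8237 W/m².
HCFC-22: Δ = 175 − 1 = 174 ppt = 0.174 ppb; ΔF = 0.21 × 0.174 = 0.0365 W/m².
Total ΔF = 5.3589 + 0.8237 + 0.0365 = 6.2191 W/m².
ΔT = λ ΔF = 0.95 × 6.22 = 5.9090 K.

ΔF = 6.22 W/m²; ΔT = 5.91 K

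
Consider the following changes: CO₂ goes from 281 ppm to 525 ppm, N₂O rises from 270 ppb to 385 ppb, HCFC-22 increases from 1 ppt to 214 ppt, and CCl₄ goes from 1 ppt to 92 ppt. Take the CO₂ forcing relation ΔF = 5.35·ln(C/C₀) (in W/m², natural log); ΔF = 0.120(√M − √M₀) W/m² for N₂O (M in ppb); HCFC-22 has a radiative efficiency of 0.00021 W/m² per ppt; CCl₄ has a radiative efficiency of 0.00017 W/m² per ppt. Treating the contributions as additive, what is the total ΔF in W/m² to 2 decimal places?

ΔF = 3.79 W/m²

CO₂: 5.35 × ln(525/281) = 5.35 × ln(1.86833) = 5.35 × 0.62504 = 3.3440 W/m².
N₂O: 0.120 × (√385 − √270) = 0.120 × (19.6214 − 16.4317) = 0.120 × 3.1897 = 0.3828 W/m².
HCFC-22: ΔF = 0.00021 × (214 − 1) = 0.00021 × 213 = 0.0447 W/m².
CCl₄: ΔF = 0.00017 × (92 − 1) = 0.00017 × 91 = 0.0155 W/m².
Total ΔF = 3.3440 + 0.3828 + 0.0447 + 0.0155 = 3.7870 W/m².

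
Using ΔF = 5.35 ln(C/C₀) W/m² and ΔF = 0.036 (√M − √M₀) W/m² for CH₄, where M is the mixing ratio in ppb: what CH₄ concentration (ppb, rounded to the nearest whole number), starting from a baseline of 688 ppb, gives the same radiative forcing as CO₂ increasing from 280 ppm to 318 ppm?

CO₂ forcing: 5.35 × ln(318/280) = 5.35 × 0.127262 = 0.68085 W/m².
Set 0.036(√M − √688) = 0.68085: √M = 0.68085/0.036 + √688 = 18.9125 + 26.2298 = 45.1423.
M = (45.1423)² = 2037.83 ppb.

M ≈ 2038 ppb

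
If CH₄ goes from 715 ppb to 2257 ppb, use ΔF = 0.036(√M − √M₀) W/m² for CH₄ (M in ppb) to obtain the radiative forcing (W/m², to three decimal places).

CH₄: 0.036 × (√2257 − √715) = 0.036 × (47.5079 − 26.7395) = 0.036 × 20.7684 = 0.7477 W/m².

ΔF = 0.748 W/m²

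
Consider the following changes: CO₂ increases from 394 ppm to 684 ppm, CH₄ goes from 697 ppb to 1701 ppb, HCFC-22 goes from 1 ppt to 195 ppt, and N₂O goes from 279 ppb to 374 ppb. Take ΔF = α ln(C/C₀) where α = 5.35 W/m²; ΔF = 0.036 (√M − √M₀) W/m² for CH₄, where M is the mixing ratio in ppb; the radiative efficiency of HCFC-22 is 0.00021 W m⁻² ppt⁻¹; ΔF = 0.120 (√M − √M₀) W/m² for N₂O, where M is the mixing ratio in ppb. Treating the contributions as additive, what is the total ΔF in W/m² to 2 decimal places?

ΔF = 3.84 W/m²

CO₂: 5.35 × ln(684/394) = 5.35 × ln(1.73604) = 5.35 × 0.55161 = 2.9511 W/m².
CH₄: 0.036 × (√1701 − √697) = 0.036 × (41.2432 − 26.4008) = 0.036 × 14.8424 = 0.5343 W/m².
HCFC-22: ΔF = 0.00021 × (195 − 1) = 0.00021 × 194 = 0.0407 W/m².
N₂O: 0.120 × (√374 − √279) = 0.120 × (19.3391 − 16.7033) = 0.120 × 2.6358 = 0.3163 W/m².
Total ΔF = 2.9511 + 0.5343 + 0.0407 + 0.3163 = 3.8424 W/m².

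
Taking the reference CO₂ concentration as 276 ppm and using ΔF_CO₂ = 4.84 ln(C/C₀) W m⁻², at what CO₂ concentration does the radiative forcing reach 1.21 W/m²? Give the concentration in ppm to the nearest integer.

Set 4.84 ln(C/276) = 1.21, so ln(C/276) = 1.21/4.84 = 0.25000.
Then C/276 = e^0.25000 = 1.28403, giving C = 276 × 1.28403 = 354.39 ppm.

C ≈ 354 ppm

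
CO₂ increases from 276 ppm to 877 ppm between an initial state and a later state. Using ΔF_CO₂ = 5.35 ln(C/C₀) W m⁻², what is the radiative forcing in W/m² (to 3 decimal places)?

CO₂: 5.35 × ln(877/276) = 5.35 × ln(3.17754) = 5.35 × 1.15611 = 6.1852 W/m².

ΔF = 6.185 W/m²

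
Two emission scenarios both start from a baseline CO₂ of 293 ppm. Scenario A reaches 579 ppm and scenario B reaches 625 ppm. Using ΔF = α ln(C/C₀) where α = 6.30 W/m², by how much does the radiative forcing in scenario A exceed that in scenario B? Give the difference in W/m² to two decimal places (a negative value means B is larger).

ΔF_A = 6.30 ln(579/293) = 6.30 × 0.68113 = 4.2911 W/m².
ΔF_B = 6.30 ln(625/293) = 6.30 × 0.75758 = 4.7728 W/m².
Difference: 4.2911 − 4.7728 = -0.4817 W/m².

ΔF_A − ΔF_B = -0.48 W/m²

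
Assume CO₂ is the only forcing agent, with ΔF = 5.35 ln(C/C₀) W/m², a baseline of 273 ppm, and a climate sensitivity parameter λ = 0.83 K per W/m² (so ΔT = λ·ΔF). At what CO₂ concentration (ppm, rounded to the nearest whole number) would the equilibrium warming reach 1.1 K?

C ≈ 350 ppm

Required forcing: ΔF = ΔT/λ = 1.1/0.83 = 1.3253 W/m².
Then ln(C/273) = ΔF/5.35 = 1.3253/5.35 = 0.24772.
So C = 273 × e^0.24772 = 273 × 1.28110 = 349.74 ppm.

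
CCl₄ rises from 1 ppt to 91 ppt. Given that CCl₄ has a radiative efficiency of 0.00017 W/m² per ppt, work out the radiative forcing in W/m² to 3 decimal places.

ΔF = 0.015 W/m²

CCl₄: ΔF = 0.00017 × (91 − 1) = 0.00017 × 90 = 0.0153 W/m².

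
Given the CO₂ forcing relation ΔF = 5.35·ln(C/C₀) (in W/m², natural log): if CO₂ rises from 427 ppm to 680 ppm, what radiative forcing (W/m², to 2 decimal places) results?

CO₂: 5.35 × ln(680/427) = 5.35 × ln(1.59251) = 5.35 × 0.46531 = 2.4894 W/m².

ΔF = 2.49 W/m²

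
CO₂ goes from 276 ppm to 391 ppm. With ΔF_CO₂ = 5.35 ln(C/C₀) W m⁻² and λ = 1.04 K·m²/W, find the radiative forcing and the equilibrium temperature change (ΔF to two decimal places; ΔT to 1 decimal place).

ΔF = 1.86 W/m²; ΔT = 1.9 K

CO₂: 5.35 × ln(391/276) = 5.35 × ln(1.41667) = 5.35 × 0.34831 = 1.8635 W/m².
ΔT = λ ΔF = 1.04 × 1.86 = 1.9344 K.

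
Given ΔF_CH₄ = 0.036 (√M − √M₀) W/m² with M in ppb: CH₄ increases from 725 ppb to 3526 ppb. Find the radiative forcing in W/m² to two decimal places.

CH₄: 0.036 × (√3526 − √725) = 0.036 × (59.3801 − 26.9258) = 0.036 × 32.4543 = 1.1684 W/m².

ΔF = 1.17 W/m²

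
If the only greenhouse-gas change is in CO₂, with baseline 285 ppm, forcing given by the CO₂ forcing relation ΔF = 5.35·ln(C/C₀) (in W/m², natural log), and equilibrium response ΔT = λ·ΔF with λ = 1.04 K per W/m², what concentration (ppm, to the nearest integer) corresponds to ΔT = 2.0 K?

Required forcing: ΔF = ΔT/λ = 2.0/1.04 = 1.9231 W/m².
Then ln(C/285) = ΔF/5.35 = 1.9231/5.35 = 0.35946.
So C = 285 × e^0.35946 = 285 × 1.43256 = 408.28 ppm.

C ≈ 408 ppm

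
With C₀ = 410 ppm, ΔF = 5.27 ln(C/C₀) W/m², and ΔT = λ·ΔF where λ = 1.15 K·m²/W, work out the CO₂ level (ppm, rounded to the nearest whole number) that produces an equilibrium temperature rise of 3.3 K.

Required forcing: ΔF = ΔT/λ = 3.3/1.15 = 2.8696 W/m².
Then ln(C/410) = ΔF/5.27 = 2.8696/5.27 = 0.54452.
So C = 410 × e^0.54452 = 410 × 1.72378 = 706.75 ppm.

C ≈ 707 ppm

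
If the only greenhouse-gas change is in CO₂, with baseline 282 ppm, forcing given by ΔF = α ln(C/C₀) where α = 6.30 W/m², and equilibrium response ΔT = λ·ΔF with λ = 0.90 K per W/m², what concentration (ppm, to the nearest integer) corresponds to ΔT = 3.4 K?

Required forcing: ΔF = ΔT/λ = 3.4/0.90 = 3.7778 W/m².
Then ln(C/282) = ΔF/6.30 = 3.7778/6.30 = 0.59965.
So C = 282 × e^0.59965 = 282 × 1.82148 = 513.66 ppm.

C ≈ 514 ppm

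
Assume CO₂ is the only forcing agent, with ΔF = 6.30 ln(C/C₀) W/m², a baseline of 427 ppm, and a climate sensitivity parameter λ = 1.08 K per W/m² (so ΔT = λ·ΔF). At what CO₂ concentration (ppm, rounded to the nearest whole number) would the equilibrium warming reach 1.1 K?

Required forcing: ΔF = ΔT/λ = 1.1/1.08 = 1.0185 W/m².
Then ln(C/427) = ΔF/6.30 = 1.0185/6.30 = 0.16167.
So C = 427 × e^0.16167 = 427 × 1.17547 = 501.93 ppm.

C ≈ 502 ppm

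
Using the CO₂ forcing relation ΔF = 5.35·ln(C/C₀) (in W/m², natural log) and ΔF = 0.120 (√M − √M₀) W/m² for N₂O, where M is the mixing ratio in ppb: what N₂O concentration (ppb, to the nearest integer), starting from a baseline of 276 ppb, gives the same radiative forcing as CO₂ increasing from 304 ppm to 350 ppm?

CO₂ forcing: 5.35 × ln(350/304) = 5.35 × 0.140905 = 0.75384 W/m².
Set 0.120(√M − √276) = 0.75384: √M = 0.75384/0.120 + √276 = 6.2820 + 16.6132 = 22.8952.
M = (22.8952)² = 524.19 ppb.

M ≈ 524 ppb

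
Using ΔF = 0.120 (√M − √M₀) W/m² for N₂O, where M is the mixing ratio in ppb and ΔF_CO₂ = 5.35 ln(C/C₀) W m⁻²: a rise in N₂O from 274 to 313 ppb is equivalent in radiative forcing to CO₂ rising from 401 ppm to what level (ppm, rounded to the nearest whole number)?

N₂O forcing: 0.120 × (√313 − √274) = 0.120 × (17.6918 − 16.5529) = 0.120 × 1.1389 = 0.13667 W/m².
Set 5.35 ln(C/401) = 0.13667: ln(C/401) = 0.13667/5.35 = 0.02555, so C = 401 × e^0.02555 = 401 × 1.02588 = 411.38 ppm.

C ≈ 411 ppm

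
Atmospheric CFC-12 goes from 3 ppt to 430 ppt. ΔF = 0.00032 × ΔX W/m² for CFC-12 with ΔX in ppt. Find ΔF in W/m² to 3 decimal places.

ΔF = 0.137 W/m²

CFC-12: ΔF = 0.00032 × (430 − 3) = 0.00032 × 427 = 0.1366 W/m².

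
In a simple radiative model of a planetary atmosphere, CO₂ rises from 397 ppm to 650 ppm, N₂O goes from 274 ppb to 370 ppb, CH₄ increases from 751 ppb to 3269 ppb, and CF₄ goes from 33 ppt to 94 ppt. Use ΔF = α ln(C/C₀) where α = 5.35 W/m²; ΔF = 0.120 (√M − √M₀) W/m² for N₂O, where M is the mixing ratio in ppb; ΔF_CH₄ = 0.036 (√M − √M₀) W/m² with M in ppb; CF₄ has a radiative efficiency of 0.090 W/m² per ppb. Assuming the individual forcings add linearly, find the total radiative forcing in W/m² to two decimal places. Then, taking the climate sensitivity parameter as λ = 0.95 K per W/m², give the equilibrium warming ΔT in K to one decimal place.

ΔF = 4.04 W/m²; ΔT = 3.8 K

CO₂: 5.35 × ln(650/397) = 5.35 × ln(1.63728) = 5.35 × 0.49304 = 2.6378 W/m².
N₂O: 0.120 × (√370 − √274) = 0.120 × (19.2354 − 16.5529) = 0.120 × 2.6825 = 0.3219 W/m².
CH₄: 0.036 × (√3269 − √751) = 0.036 × (57.1752 − 27.4044) = 0.036 × 29.7708 = 1.0717 W/m².
CF₄: Δ = 94 − 33 = 61 ppt = 0.061 ppb; ΔF = 0.090 × 0.061 = 0.0055 W/m².
Total ΔF = 2.6378 + 0.3219 + 1.0717 + 0.0055 = 4.0369 W/m².
ΔT = λ ΔF = 0.95 × 4.04 = 3.8380 K.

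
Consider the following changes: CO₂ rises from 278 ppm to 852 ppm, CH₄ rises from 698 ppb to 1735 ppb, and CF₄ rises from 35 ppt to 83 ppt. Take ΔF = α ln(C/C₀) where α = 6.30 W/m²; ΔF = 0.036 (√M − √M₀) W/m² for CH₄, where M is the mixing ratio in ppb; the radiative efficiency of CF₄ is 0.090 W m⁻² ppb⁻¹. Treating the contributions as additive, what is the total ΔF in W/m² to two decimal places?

CO₂: 6.30 × ln(852/278) = 6.30 × ln(3.06475) = 6.30 × 1.11997 = 7.0558 W/m².
CH₄: 0.036 × (√1735 − √698) = 0.036 × (41.6533 − 26.4197) = 0.036 × 15.2336 = 0.5484 W/m².
CF₄: Δ = 83 − 35 = 48 ppt = 0.048 ppb; ΔF = 0.090 × 0.048 = 0.0043 W/m².
Total ΔF = 7.0558 + 0.5484 + 0.0043 = 7.6085 W/m².

ΔF = 7.61 W/m²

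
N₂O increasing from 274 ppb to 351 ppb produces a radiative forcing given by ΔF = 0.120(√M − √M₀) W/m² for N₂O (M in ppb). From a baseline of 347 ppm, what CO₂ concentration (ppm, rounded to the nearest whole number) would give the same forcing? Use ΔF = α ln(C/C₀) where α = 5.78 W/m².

C ≈ 363 ppm

N₂O forcing: 0.120 × (√351 − √274) = 0.120 × (18.7350 − 16.5529) = 0.120 × 2.1821 = 0.26185 W/m².
Set 5.78 ln(C/347) = 0.26185: ln(C/347) = 0.26185/5.78 = 0.04530, so C = 347 × e^0.04530 = 347 × 1.04634 = 363.08 ppm.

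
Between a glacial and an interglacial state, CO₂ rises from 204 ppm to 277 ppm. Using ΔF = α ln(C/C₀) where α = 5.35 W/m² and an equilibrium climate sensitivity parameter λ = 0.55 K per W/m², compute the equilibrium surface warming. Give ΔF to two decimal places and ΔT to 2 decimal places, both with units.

CO₂: 5.35 × ln(277/204) = 5.35 × ln(1.35784) = 5.35 × 0.30590 = 1.6366 W/m².
ΔT = λ ΔF = 0.55 × 1.64 = 0.9020 K.

ΔF = 1.64 W/m²; ΔT = 0.90 K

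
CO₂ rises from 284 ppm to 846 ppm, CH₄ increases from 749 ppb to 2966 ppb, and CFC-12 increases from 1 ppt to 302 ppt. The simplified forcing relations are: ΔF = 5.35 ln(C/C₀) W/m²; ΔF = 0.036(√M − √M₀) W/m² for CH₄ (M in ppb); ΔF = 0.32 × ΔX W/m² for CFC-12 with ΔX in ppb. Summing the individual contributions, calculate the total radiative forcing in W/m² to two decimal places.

CO₂: 5.35 × ln(846/284) = 5.35 × ln(2.97887) = 5.35 × 1.09154 = 5.8397 W/m².
CH₄: 0.036 × (√2966 − √749) = 0.036 × (54.4610 − 27.3679) = 0.036 × 27.0931 = 0.9754 W/m².
CFC-12: Δ = 302 − 1 = 301 ppt = 0.301 ppb; ΔF = 0.32 × 0.301 = 0.0963 W/m².
Total ΔF = 5.8397 + 0.9754 + 0.0963 = 6.9114 W/m².

ΔF = 6.91 W/m²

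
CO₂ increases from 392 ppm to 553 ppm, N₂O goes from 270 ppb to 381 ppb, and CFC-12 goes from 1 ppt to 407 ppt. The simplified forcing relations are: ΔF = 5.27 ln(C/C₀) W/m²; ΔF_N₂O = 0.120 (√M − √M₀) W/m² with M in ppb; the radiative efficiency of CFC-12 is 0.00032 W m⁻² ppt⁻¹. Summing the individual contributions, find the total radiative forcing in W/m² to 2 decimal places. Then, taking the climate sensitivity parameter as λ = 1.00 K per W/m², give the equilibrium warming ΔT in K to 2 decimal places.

CO₂: 5.27 × ln(553/392) = 5.27 × ln(1.41071) = 5.27 × 0.34409 = 1.8134 W/m².
N₂O: 0.120 × (√381 − √270) = 0.120 × (19.5192 − 16.4317) = 0.120 × 3.0875 = 0.3705 W/m².
CFC-12: ΔF = 0.00032 × (407 − 1) = 0.00032 × 406 = 0.1299 W/m².
Total ΔF = 1.8134 + 0.3705 + 0.1299 = 2.3138 W/m².
ΔT = λ ΔF = 1.00 × 2.31 = 2.3100 K.

ΔF = 2.31 W/m²; ΔT = 2.31 K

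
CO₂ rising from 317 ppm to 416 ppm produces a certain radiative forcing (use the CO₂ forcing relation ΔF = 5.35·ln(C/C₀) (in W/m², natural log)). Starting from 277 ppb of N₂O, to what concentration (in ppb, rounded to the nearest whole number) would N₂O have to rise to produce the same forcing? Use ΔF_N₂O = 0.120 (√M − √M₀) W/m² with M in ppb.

CO₂ forcing: 5.35 × ln(416/317) = 5.35 × 0.271783 = 1.45404 W/m².
Set 0.120(√M − √277) = 1.45404: √M = 1.45404/0.120 + √277 = 12.1170 + 16.6433 = 28.7603.
M = (28.7603)² = 827.15 ppb.

M ≈ 827 ppb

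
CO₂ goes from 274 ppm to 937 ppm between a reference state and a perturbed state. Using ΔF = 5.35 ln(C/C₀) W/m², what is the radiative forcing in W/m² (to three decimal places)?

ΔF = 6.578 W/m²

CO₂: 5.35 × ln(937/274) = 5.35 × ln(3.41971) = 5.35 × 1.22956 = 6.5781 W/m².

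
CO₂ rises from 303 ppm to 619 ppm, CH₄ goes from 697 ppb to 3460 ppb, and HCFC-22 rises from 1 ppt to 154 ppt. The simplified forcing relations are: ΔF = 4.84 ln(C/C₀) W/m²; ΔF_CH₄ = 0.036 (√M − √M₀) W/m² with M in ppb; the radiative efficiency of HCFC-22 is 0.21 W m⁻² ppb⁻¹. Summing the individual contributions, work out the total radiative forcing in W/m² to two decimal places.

CO₂: 4.84 × ln(619/303) = 4.84 × ln(2.04290) = 4.84 × 0.71437 = 3.4576 W/m².
CH₄: 0.036 × (√3460 − √697) = 0.036 × (58.8218 − 26.4008) = 0.036 × 32.4210 = 1.1672 W/m².
HCFC-22: Δ = 154 − 1 = 153 ppt = 0.153 ppb; ΔF = 0.21 × 0.153 = 0.0321 W/m².
Total ΔF = 3.4576 + 1.1672 + 0.0321 = 4.6569 W/m².

ΔF = 4.66 W/m²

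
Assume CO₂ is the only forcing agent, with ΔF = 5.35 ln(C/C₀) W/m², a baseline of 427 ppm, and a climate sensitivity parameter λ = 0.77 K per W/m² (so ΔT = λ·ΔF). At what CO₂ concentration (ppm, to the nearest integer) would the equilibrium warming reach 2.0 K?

C ≈ 694 ppm

Required forcing: ΔF = ΔT/λ = 2.0/0.77 = 2.5974 W/m².
Then ln(C/427) = ΔF/5.35 = 2.5974/5.35 = 0.48550.
So C = 427 × e^0.48550 = 427 × 1.62499 = 693.87 ppm.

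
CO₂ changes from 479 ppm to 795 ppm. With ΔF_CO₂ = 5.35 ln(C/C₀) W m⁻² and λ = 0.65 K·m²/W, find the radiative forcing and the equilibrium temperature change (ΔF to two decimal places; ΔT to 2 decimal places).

CO₂: 5.35 × ln(795/479) = 5.35 × ln(1.65971) = 5.35 × 0.50664 = 2.7105 W/m².
ΔT = λ ΔF = 0.65 × 2.71 = 1.7615 K.

ΔF = 2.71 W/m²; ΔT = 1.76 K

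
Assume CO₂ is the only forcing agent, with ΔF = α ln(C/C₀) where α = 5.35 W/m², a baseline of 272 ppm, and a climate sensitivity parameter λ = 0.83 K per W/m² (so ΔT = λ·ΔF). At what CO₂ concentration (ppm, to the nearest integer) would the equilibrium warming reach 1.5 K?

Required forcing: ΔF = ΔT/λ = 1.5/0.83 = 1.8072 W/m².
Then ln(C/272) = ΔF/5.35 = 1.8072/5.35 = 0.33779.
So C = 272 × e^0.33779 = 272 × 1.40185 = 381.30 ppm.

C ≈ 381 ppm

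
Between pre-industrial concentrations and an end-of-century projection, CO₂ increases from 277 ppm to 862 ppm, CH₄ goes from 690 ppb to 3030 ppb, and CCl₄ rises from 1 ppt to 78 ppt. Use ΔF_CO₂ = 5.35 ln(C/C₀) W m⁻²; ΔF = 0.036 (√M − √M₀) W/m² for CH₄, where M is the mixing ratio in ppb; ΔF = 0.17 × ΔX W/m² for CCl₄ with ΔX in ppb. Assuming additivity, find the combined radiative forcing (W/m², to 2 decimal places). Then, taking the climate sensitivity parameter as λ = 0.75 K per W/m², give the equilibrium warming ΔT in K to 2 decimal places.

ΔF = 7.12 W/m²; ΔT = 5.34 K

CO₂: 5.35 × ln(862/277) = 5.35 × ln(3.11191) = 5.35 × 1.13524 = 6.0735 W/m².
CH₄: 0.036 × (√3030 − √690) = 0.036 × (55.0454 − 26.2679) = 0.036 × 28.7775 = 1.0360 W/m².
CCl₄: Δ = 78 − 1 = 77 ppt = 0.077 ppb; ΔF = 0.17 × 0.077 = 0.0131 W/m².
Total ΔF = 6.0735 + 1.0360 + 0.0131 = 7.1226 W/m².
ΔT = λ ΔF = 0.75 × 7.12 = 5.3400 K.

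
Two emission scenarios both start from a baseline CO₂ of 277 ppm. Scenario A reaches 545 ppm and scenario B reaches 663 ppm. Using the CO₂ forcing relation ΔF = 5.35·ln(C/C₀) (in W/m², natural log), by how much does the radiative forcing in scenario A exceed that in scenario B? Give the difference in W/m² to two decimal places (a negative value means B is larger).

ΔF_A = 5.35 ln(545/277) = 5.35 × 0.67677 = 3.6207 W/m².
ΔF_B = 5.35 ln(663/277) = 5.35 × 0.87276 = 4.6693 W/m².
Difference: 3.6207 − 4.6693 = -1.0486 W/m².

ΔF_A − ΔF_B = -1.05 W/m²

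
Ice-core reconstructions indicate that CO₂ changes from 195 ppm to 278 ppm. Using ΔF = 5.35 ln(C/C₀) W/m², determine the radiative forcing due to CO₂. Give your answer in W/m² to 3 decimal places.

CO₂ absorption bands are partially saturated, so forcing scales with the logarithm of the concentration ratio.
CO₂: 5.35 × ln(278/195) = 5.35 × ln(1.42564) = 5.35 × 0.35462 = 1.8972 W/m².

ΔF = 1.897 W/m²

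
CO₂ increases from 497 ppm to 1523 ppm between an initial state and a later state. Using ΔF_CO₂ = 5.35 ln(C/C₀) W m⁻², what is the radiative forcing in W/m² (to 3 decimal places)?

ΔF = 5.991 W/m²

CO₂ absorption bands are partially saturated, so forcing scales with the logarithm of the concentration ratio.
CO₂: 5.35 × ln(1523/497) = 5.35 × ln(3.06439) = 5.35 × 1.11985 = 5.9912 W/m².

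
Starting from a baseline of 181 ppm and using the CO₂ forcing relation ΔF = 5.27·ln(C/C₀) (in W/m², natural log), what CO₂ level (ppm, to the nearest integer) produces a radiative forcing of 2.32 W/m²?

Set 5.27 ln(C/181) = 2.32, so ln(C/181) = 2.32/5.27 = 0.44023.
Then C/181 = e^0.44023 = 1.55306, giving C = 181 × 1.55306 = 281.10 ppm.

C ≈ 281 ppm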